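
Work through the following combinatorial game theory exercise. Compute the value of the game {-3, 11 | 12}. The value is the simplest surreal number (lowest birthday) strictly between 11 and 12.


Left options: {-3, 11}, max = 11
Right options: {12}, min = 12
All options are numbers and max(Left) < min(Right), so by the simplicity theorem the value is the simplest (earliest-born) number strictly between 11 and 12.
No integer lies strictly between 11 and 12, so the value is the dyadic rational m/2^k in the interval with the smallest k (then m odd); search k = 1, 2, ...:
Denominator 2: 23/2 lies strictly between 11 and 12 -- found.
The simplest number in the interval is 23/2.
Game value = 23/2

23/2


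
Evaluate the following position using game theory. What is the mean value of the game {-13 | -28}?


Game = {-13 | -28}, a switch {a | b} with numbers a > b.
Its thermograph has left wall a - t and right wall b + t, which meet at t = (a - b)/2, where both equal (a + b)/2. So the mast (mean value) is at (a + b)/2.
Mean = (-13 + (-28))/2 = -41/2 = -41/2

-41/2


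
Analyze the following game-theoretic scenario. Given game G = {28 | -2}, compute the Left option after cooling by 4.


Original game: {28 | -2} (a switch {a | b} with a > b).
Cooling by t (for t below the temperature (a - b)/2 = 15) taxes each move by t: {a | b} cooled by t is {a - t | b + t}.
Cooling amount: t = 4
Cooled Left option: 28 - 4 = 24
Cooled Right option: -2 + 4 = 2
Cooled game: {24 | 2}
Left option = 24

24


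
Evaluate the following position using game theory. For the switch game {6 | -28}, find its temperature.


The game is {6 | -28}, a switch {a | b} with numbers a > b.
Cooling {a | b} by t gives {a - t | b + t}, which stops being hot when a - t = b + t, i.e. at t = (a - b)/2. So the temperature of a switch is (a - b)/2.
Temperature = (Left option - Right option) / 2
= (6 - (-28)) / 2
= 34 / 2
= 17

17


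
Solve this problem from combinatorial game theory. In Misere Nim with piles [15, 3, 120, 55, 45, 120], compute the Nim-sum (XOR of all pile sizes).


We need the XOR (exclusive or) of all pile sizes.
After XOR-ing pile 1 (size 15): 0 XOR 15 = 15
After XOR-ing pile 2 (size 3): 15 XOR 3 = 12
After XOR-ing pile 3 (size 120): 12 XOR 120 = 116
After XOR-ing pile 4 (size 55): 116 XOR 55 = 67
After XOR-ing pile 5 (size 45): 67 XOR 45 = 110
After XOR-ing pile 6 (size 120): 110 XOR 120 = 22
The Nim-value of this position is 22.

22


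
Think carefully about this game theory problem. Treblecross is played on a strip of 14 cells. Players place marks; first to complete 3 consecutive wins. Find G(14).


Treblecross: place X on empty cells; 3-in-a-row wins.
Playing within two cells of an existing X lets the opponent win at once, so sensible play treats the cells i-2..i+2 around each X as dead. The player left with no safe cell loses, so this is a normal-play take-away game on strips of safe cells.
Placing X at cell i (0-indexed) of a strip of k safe cells leaves independent strips of sizes max(0, i-2) and max(0, k-i-3). Hence G(k) = mex{ G(max(0,i-2)) XOR G(max(0,k-i-3)) : 0 <= i < k }, with G(0) = 0.
G(1): splits (0,0):0^0=0 -> mex({0}) = 1
G(2): splits (0,0):0^0=0 -> mex({0}) = 1
G(3): splits (0,0):0^0=0 -> mex({0}) = 1
G(4): splits (0,1):0^1=1 (0,0):0^0=0 -> mex({0, 1}) = 2
G(5): splits (0,2):0^1=1 (0,1):0^1=1 (0,0):0^0=0 -> mex({0, 1}) = 2
G(6) = mex({1}) = 0
G(7) = mex({0, 1, 2}) = 3
G(8) = mex({0, 1, 2}) = 3
G(9) = mex({0, 2}) = 1
G(10) = mex({0, 2, 3}) = 1
G(11) = mex({0, 3}) = 1
G(12) = mex({1, 3}) = 0
G(13) = mex({0, 1, 2, 3}) = 4
G(14) = mex({0, 1, 2}) = 3
Therefore G(14) = 3.

3


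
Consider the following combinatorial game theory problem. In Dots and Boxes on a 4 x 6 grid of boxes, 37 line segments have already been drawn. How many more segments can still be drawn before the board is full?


Grid: 4 x 6 boxes, i.e. 5 rows and 7 columns of dots.
Horizontal edges: (rows + 1) * cols = 5 * 6 = 30
Vertical edges: rows * (cols + 1) = 4 * 7 = 28
Total edges: 30 + 28 = 58
Edges drawn: 37
Remaining: 58 - 37 = 21

21


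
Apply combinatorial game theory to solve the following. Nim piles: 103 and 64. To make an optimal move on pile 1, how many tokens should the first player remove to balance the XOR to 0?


Piles: 103 and 64
Current XOR: 103 XOR 64 = 39 (non-zero, so this is an N-position).
To make the XOR zero, we need to find a move that balances the piles.
For pile 1 (size 103): target = 103 XOR 39 = 64
We reduce pile 1 from 103 to 64.
Tokens removed: 103 - 64 = 39
Verification: 64 XOR 64 = 0

39


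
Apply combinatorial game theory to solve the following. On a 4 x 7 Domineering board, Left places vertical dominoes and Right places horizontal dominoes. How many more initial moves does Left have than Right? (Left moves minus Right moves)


Board is 4 x 7 (rows x cols).
Left (vertical) placements: (rows-1) * cols = 3 * 7 = 21
Right (horizontal) placements: rows * (cols-1) = 4 * 6 = 24
Advantage = Left - Right = 21 - 24 = -3

-3


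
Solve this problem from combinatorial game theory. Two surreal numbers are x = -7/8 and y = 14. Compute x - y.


x = -7/8, y = 14
Converting to common denominator: 8
x = -7/8, y = 112/8
x - y = -7/8 - 14 = -119/8

-119/8


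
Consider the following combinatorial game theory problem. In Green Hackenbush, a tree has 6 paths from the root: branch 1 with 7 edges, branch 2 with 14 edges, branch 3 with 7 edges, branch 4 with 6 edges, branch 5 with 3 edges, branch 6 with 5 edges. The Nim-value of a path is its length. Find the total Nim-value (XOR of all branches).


The tree has 6 branches from the ground vertex.
In Green Hackenbush, the Nim-value of a simple path of length k is k.
Branch 1: length 7, Nim-value = 7
Branch 2: length 14, Nim-value = 14
Branch 3: length 7, Nim-value = 7
Branch 4: length 6, Nim-value = 6
Branch 5: length 3, Nim-value = 3
Branch 6: length 5, Nim-value = 5
Total Nim-value = XOR of all branch values:
0 XOR 7 = 7
7 XOR 14 = 9
9 XOR 7 = 14
14 XOR 6 = 8
8 XOR 3 = 11
11 XOR 5 = 14
Nim-value of the tree = 14

14


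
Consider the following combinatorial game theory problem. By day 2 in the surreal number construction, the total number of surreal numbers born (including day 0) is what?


Day 0: {|} = 0 is born. Count = 1.
Day n: the number of surreal numbers born by day n is 2^(n+1) - 1.
By day 0: 2^1 - 1 = 1
By day 1: 2^2 - 1 = 3
By day 2: 2^3 - 1 = 7
By day 2: 7 surreal numbers.

7


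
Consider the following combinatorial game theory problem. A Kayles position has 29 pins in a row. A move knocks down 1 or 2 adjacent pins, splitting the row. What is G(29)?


Kayles: a move removes 1 or 2 adjacent pins from a contiguous row.
Removing pins from a row of k leaves two independent rows (a, b) with a + b = k - 1 (one pin) or a + b = k - 2 (two pins); an end removal gives a = 0.
By Sprague-Grundy, G(k) = mex{ G(a) XOR G(b) } over all these splits. G(0) = 0.
G(1): splits (0,0):0^0=0 -> mex({0}) = 1
G(2): splits (0,1):0^1=1 (0,0):0^0=0 -> mex({0, 1}) = 2
G(3): splits (0,2):0^2=2 (1,1):1^1=0 (0,1):0^1=1 -> mex({0, 1, 2}) = 3
G(4): splits (0,3):0^3=3 (1,2):1^2=3 (0,2):0^2=2 (1,1):1^1=0 -> mex({0, 2, 3}) = 1
G(5): splits (0,4):0^1=1 (1,3):1^3=2 (2,2):2^2=0 (0,3):0^3=3 (1,2):1^2=3 -> mex({0, 1, 2, 3}) = 4
G(6) = mex({0, 1, 2, 4}) = 3
G(7) = mex({0, 1, 3, 4, 5}) = 2
G(8) = mex({0, 2, 3, 5, 6}) = 1
G(9) = mex({0, 1, 2, 3, 6, 7}) = 4
G(10) = mex({0, 1, 3, 4, 5, 7}) = 2
G(11) = mex({0, 1, 2, 3, 4, 5}) = 6
G(12) = mex({0, 1, 2, 3, 5, 6, 7}) = 4
G(13) = mex({0, 2, 3, 4, 6, 7}) = 1
G(14) = mex({0, 1, 4, 5, 6, 7}) = 2
G(15) = mex({0, 1, 2, 3, 4, 5, 6}) = 7
G(16) = mex({0, 2, 3, 5, 6, 7}) = 1
G(17) = mex({0, 1, 2, 3, 5, 6, 7}) = 4
G(18) = mex({0, 1, 2, 4, 5, 6}) = 3
G(19) = mex({0, 1, 3, 4, 5, 7}) = 2
G(20) = mex({0, 2, 3, 4, 5, 6, 7}) = 1
G(21) = mex({0, 1, 2, 3, 5, 6, 7}) = 4
G(22) = mex({0, 1, 2, 3, 4, 5, 7}) = 6
G(23) = mex({0, 1, 2, 3, 4, 5, 6}) = 7
G(24) = mex({0, 1, 2, 3, 5, 6, 7}) = 4
G(25) = mex({0, 2, 3, 4, 6, 7}) = 1
G(26) = mex({0, 1, 3, 4, 5, 6, 7}) = 2
G(27) = mex({0, 1, 2, 3, 4, 5, 6, 7}) = 8
G(28) = mex({0, 1, 2, 3, 4, 6, 7, 8}) = 5
G(29) = mex({0, 1, 2, 3, 5, 6, 7, 8, 9}) = 4
Therefore G(29) = 4.

4


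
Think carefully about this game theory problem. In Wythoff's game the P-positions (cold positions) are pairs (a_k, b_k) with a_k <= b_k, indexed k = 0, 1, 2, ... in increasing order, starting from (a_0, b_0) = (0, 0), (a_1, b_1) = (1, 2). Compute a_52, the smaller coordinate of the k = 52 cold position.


By Wythoff's theorem, a_k = floor(k * phi) and b_k = floor(k * phi^2) = a_k + k, where phi = (1 + sqrt(5))/2 is the golden ratio.
phi = (1 + sqrt(5))/2 = 1.618034
k = 52
k * phi = 52 * 1.618034 = 84.137767
a_52 = floor(k * phi) = 84

84


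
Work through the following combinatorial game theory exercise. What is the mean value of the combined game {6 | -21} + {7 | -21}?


G1 = {6 | -21}, G2 = {7 | -21}
Each is a switch {a | b} with numbers a > b; its mean value is (a + b)/2, and mean value is additive over game sums: m(G1 + G2) = m(G1) + m(G2).
Mean of G1 = (6 + (-21))/2 = -15/2 = -15/2
Mean of G2 = (7 + (-21))/2 = -14/2 = -7
Mean of G1 + G2 = -15/2 + -7 = -29/2

-29/2


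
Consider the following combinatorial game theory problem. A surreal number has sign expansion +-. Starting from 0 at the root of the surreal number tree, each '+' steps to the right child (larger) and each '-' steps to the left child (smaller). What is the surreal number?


Sign expansion: +-
Rule: track bounds (lo, hi), initially (-inf, +inf). On '+', the current value becomes lo and we move to the simplest number in (value, hi): value + 1 if hi = +inf, otherwise the midpoint (value + hi)/2. On '-', the current value becomes hi and we move to value - 1 if lo = -inf, otherwise the midpoint (lo + value)/2.
Start at 0.
Step 1: sign = +, move right. Bounds: (0, +inf). Value = 1
Step 2: sign = -, move left. Bounds: (0, 1). Value = 1/2
The surreal number with sign expansion +- is 1/2.

1/2


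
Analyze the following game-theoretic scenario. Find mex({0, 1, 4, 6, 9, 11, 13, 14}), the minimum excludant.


Set = {0, 1, 4, 6, 9, 11, 13, 14}
0 is in the set.
1 is in the set.
2 is NOT in the set. This is the mex.
mex = 2

2


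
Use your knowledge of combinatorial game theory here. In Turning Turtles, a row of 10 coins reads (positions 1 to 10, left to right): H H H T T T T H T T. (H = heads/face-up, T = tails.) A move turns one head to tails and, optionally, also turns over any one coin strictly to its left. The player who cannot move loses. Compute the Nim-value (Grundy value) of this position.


Coins: H H H T T T T H T T
Key fact: a single head at position k behaves exactly like a Nim heap of size k (turning it to T and optionally flipping a coin at j < k corresponds to moving the heap from k to j, or to 0), and heads combine as a disjunctive sum (two heads at the same place would cancel, matching j XOR j = 0). So the Nim-value is the XOR of the 1-indexed positions of the heads.
Face-up positions (1-indexed): [1, 2, 3, 8]
XOR 0 with 1: 0 XOR 1 = 1
XOR 1 with 2: 1 XOR 2 = 3
XOR 3 with 3: 3 XOR 3 = 0
XOR 0 with 8: 0 XOR 8 = 8
Nim-value = 8

8


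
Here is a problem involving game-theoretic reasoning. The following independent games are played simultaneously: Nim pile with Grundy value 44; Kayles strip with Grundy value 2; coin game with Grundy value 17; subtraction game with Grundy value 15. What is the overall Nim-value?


By the Sprague-Grundy theorem, the Grundy value of a sum of games is the XOR of individual Grundy values.
Nim pile: Grundy value = 44. Running XOR: 0 XOR 44 = 44
Kayles strip: Grundy value = 2. Running XOR: 44 XOR 2 = 46
coin game: Grundy value = 17. Running XOR: 46 XOR 17 = 63
subtraction game: Grundy value = 15. Running XOR: 63 XOR 15 = 48
The combined Grundy value is 48.

48


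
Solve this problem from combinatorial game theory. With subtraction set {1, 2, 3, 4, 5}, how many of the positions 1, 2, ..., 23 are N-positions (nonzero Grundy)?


Subtraction set S = {1, 2, 3, 4, 5}, so G(n) = n mod 6.
G(n) = 0 when n is a multiple of 6.
Multiples of 6 in [1, 23]: 3
N-positions (nonzero Grundy) = 23 - 3 = 20

20


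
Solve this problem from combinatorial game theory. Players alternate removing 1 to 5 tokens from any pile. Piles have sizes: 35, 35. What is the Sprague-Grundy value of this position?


Subtraction set: {1, 2, 3, 4, 5}
For this subtraction set, G(n) = n mod 6 (period = max + 1 = 6).
Pile 1 (size 35): G(35) = 35 mod 6 = 5
Pile 2 (size 35): G(35) = 35 mod 6 = 5
Total Grundy value = XOR of all: 5 XOR 5 = 0

0


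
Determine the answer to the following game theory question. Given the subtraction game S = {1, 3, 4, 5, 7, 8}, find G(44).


The subtraction set is S = {1, 3, 4, 5, 7, 8}.
G(k) = mex{ G(k - s) : s in S, s <= k }. We compute iteratively: G(0) = 0.
G(1) = mex({0}) = 1
G(2) = mex({1}) = 0
G(3) = mex({0}) = 1
G(4) = mex({0, 1}) = 2
G(5) = mex({0, 1, 2}) = 3
G(6) = mex({0, 1, 3}) = 2
G(7) = mex({0, 1, 2}) = 3
G(8) = mex({0, 1, 2, 3}) = 4
G(9) = mex({0, 1, 2, 3, 4}) = 5
G(10) = mex({0, 1, 2, 3, 5}) = 4
G(11) = mex({1, 2, 3, 4}) = 0
G(12) = mex({0, 2, 3, 4, 5}) = 1
G(13) = mex({1, 2, 3, 4, 5}) = 0
G(14) = mex({0, 2, 3, 4, 5}) = 1
G(15) = mex({0, 1, 3, 4}) = 2
G(16) = mex({0, 1, 2, 4, 5}) = 3
G(17) = mex({0, 1, 3, 4, 5}) = 2
G(18) = mex({0, 1, 2, 4}) = 3
Observe that G(11)..G(18) = 0, 1, 0, 1, 2, 3, 2, 3 repeats G(0)..G(7) = 0, 1, 0, 1, 2, 3, 2, 3.
For k >= max(S) = 8, G(k) is determined by the previous 8 values G(k-8)..G(k-1); a window of 8 consecutive values has recurred shifted by 11, so by induction G(k + 11) = G(k) for all k >= 0: the sequence is periodic from the start with period 11.
One period: G(0..10) = 0, 1, 0, 1, 2, 3, 2, 3, 4, 5, 4.
44 mod 11 = 0, so G(44) = G(0) = 0.

0


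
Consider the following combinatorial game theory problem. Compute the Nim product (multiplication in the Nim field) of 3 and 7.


Nim multiplication is bilinear over XOR: (u XOR v) * w = (u*w) XOR (v*w).
So we split each operand into its bit components and XOR the pairwise Nim products.
3 = 1 + 2 (as XOR of powers of 2).
7 = 1 + 2 + 4 (as XOR of powers of 2).
Using the standard Nim-product table on single bits:
  2*2 = 3,   2*4 = 8,   2*8 = 12,
  4*4 = 6,   4*8 = 11,  8*8 = 13,
and  1*x = x (identity), k*l = l*k (commutative).
Pairwise Nim products:
  1 * 1 = 1
  1 * 2 = 2
  1 * 4 = 4
  2 * 1 = 2
  2 * 2 = 3
  2 * 4 = 8
XOR them: 1 XOR 2 XOR 4 XOR 2 XOR 3 XOR 8 = 14.
Result: 3 * 7 = 14 (in Nim).

14


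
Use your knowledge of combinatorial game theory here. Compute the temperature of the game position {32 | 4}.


The game is {32 | 4}, a switch {a | b} with numbers a > b.
Cooling {a | b} by t gives {a - t | b + t}, which stops being hot when a - t = b + t, i.e. at t = (a - b)/2. So the temperature of a switch is (a - b)/2.
Temperature = (Left option - Right option) / 2
= (32 - (4)) / 2
= 28 / 2
= 14

14


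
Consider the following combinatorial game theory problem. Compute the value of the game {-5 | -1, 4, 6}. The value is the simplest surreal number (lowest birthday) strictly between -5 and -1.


Left options: {-5}, max = -5
Right options: {-1, 4, 6}, min = -1
All options are numbers and max(Left) < min(Right), so by the simplicity theorem the value is the simplest (earliest-born) number strictly between -5 and -1.
Integers -4 through -2 all lie strictly between -5 and -1.
Among integers, the simplest (lowest birthday = smallest |n|; 0 is born on day 0, +-n on day n) is -2.
No non-integer in the interval can be simpler: if x is a non-integer in the interval, then floor(x) or ceil(x) also lies in the interval (the interval contains an integer), and both are proper prefixes of x's sign expansion, i.e. born earlier. So the game value is -2.
Game value = -2

-2


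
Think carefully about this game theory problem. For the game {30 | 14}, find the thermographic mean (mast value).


Game = {30 | 14}, a switch {a | b} with numbers a > b.
Its thermograph has left wall a - t and right wall b + t, which meet at t = (a - b)/2, where both equal (a + b)/2. So the mast (mean value) is at (a + b)/2.
Mean = (30 + (14))/2 = 44/2 = 22

22


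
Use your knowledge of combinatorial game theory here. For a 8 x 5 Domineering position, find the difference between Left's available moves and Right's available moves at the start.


Board is 8 x 5 (rows x cols).
Left (vertical) placements: (rows-1) * cols = 7 * 5 = 35
Right (horizontal) placements: rows * (cols-1) = 8 * 4 = 32
Advantage = Left - Right = 35 - 32 = 3

3


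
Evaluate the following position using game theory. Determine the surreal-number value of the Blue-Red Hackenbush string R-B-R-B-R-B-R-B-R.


Edges (from ground): R-B-R-B-R-B-R-B-R
By Berlekamp's sign-expansion rule, a Blue-Red Hackenbush stalk has the value of the surreal number whose sign sequence is the edge sequence with B -> + and R -> -.
Sign sequence: -+-+-+-+-
Trace the sign expansion in the surreal number tree, starting from 0:
Edge 1: R (sign -) -> bounds (-inf, 0), value = -1
Edge 2: B (sign +) -> bounds (-1, 0), value = -1/2
Edge 3: R (sign -) -> bounds (-1, -1/2), value = -3/4
Edge 4: B (sign +) -> bounds (-3/4, -1/2), value = -5/8
Edge 5: R (sign -) -> bounds (-3/4, -5/8), value = -11/16
Edge 6: B (sign +) -> bounds (-11/16, -5/8), value = -21/32
Edge 7: R (sign -) -> bounds (-11/16, -21/32), value = -43/64
Edge 8: B (sign +) -> bounds (-43/64, -21/32), value = -85/128
Edge 9: R (sign -) -> bounds (-43/64, -85/128), value = -171/256
Game value = -171/256

-171/256


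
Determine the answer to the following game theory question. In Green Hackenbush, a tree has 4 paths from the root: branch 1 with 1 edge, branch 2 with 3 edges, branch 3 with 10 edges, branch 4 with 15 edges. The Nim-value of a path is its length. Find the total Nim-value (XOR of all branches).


The tree has 4 branches from the ground vertex.
In Green Hackenbush, the Nim-value of a simple path of length k is k.
Branch 1: length 1, Nim-value = 1
Branch 2: length 3, Nim-value = 3
Branch 3: length 10, Nim-value = 10
Branch 4: length 15, Nim-value = 15
Total Nim-value = XOR of all branch values:
0 XOR 1 = 1
1 XOR 3 = 2
2 XOR 10 = 8
8 XOR 15 = 7
Nim-value of the tree = 7

7


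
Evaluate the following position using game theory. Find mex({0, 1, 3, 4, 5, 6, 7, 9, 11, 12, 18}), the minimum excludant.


Set = {0, 1, 3, 4, 5, 6, 7, 9, 11, 12, 18}
0 is in the set.
1 is in the set.
2 is NOT in the set. This is the mex.
mex = 2

2


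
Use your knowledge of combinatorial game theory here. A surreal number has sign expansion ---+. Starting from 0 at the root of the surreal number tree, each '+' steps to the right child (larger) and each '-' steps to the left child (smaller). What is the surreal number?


Sign expansion: ---+
Rule: track bounds (lo, hi), initially (-inf, +inf). On '+', the current value becomes lo and we move to the simplest number in (value, hi): value + 1 if hi = +inf, otherwise the midpoint (value + hi)/2. On '-', the current value becomes hi and we move to value - 1 if lo = -inf, otherwise the midpoint (lo + value)/2.
Start at 0.
Step 1: sign = -, move left. Bounds: (-inf, 0). Value = -1
Step 2: sign = -, move left. Bounds: (-inf, -1). Value = -2
Step 3: sign = -, move left. Bounds: (-inf, -2). Value = -3
Step 4: sign = +, move right. Bounds: (-3, -2). Value = -5/2
The surreal number with sign expansion ---+ is -5/2.

-5/2


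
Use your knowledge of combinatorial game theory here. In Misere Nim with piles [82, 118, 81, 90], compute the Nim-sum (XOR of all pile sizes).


We need the XOR (exclusive or) of all pile sizes.
After XOR-ing pile 1 (size 82): 0 XOR 82 = 82
After XOR-ing pile 2 (size 118): 82 XOR 118 = 36
After XOR-ing pile 3 (size 81): 36 XOR 81 = 117
After XOR-ing pile 4 (size 90): 117 XOR 90 = 47
The Nim-value of this position is 47.

47


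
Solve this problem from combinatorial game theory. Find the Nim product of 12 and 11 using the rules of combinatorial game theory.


Nim multiplication is bilinear over XOR: (u XOR v) * w = (u*w) XOR (v*w).
So we split each operand into its bit components and XOR the pairwise Nim products.
12 = 4 + 8 (as XOR of powers of 2).
11 = 1 + 2 + 8 (as XOR of powers of 2).
Using the standard Nim-product table on single bits:
  2*2 = 3,   2*4 = 8,   2*8 = 12,
  4*4 = 6,   4*8 = 11,  8*8 = 13,
and  1*x = x (identity), k*l = l*k (commutative).
Pairwise Nim products:
  4 * 1 = 4
  4 * 2 = 8
  4 * 8 = 11
  8 * 1 = 8
  8 * 2 = 12
  8 * 8 = 13
XOR them: 4 XOR 8 XOR 11 XOR 8 XOR 12 XOR 13 = 14.
Result: 12 * 11 = 14 (in Nim).

14


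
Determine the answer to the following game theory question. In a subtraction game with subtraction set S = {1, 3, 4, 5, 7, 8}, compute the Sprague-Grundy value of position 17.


The subtraction set is S = {1, 3, 4, 5, 7, 8}.
G(k) = mex{ G(k - s) : s in S, s <= k }. We compute iteratively: G(0) = 0.
G(1) = mex({0}) = 1
G(2) = mex({1}) = 0
G(3) = mex({0}) = 1
G(4) = mex({0, 1}) = 2
G(5) = mex({0, 1, 2}) = 3
G(6) = mex({0, 1, 3}) = 2
G(7) = mex({0, 1, 2}) = 3
G(8) = mex({0, 1, 2, 3}) = 4
G(9) = mex({0, 1, 2, 3, 4}) = 5
G(10) = mex({0, 1, 2, 3, 5}) = 4
G(11) = mex({1, 2, 3, 4}) = 0
G(12) = mex({0, 2, 3, 4, 5}) = 1
G(13) = mex({1, 2, 3, 4, 5}) = 0
G(14) = mex({0, 2, 3, 4, 5}) = 1
G(15) = mex({0, 1, 3, 4}) = 2
G(16) = mex({0, 1, 2, 4, 5}) = 3
G(17) = mex({0, 1, 3, 4, 5}) = 2
Therefore G(17) = 2.

2


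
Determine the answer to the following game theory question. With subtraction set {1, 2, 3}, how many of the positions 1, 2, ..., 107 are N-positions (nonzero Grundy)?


Subtraction set S = {1, 2, 3}, so G(n) = n mod 4.
G(n) = 0 when n is a multiple of 4.
Multiples of 4 in [1, 107]: 26
N-positions (nonzero Grundy) = 107 - 26 = 81

81


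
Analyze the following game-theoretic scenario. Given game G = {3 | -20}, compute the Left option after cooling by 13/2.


Original game: {3 | -20} (a switch {a | b} with a > b).
Cooling by t (for t below the temperature (a - b)/2 = 23/2) taxes each move by t: {a | b} cooled by t is {a - t | b + t}.
Cooling amount: t = 13/2
Cooled Left option: 3 - 13/2 = -7/2
Cooled Right option: -20 + 13/2 = -27/2
Cooled game: {-7/2 | -27/2}
Left option = -7/2

-7/2


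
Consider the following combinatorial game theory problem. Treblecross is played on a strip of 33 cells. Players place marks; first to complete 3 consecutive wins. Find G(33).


Treblecross: place X on empty cells; 3-in-a-row wins.
Playing within two cells of an existing X lets the opponent win at once, so sensible play treats the cells i-2..i+2 around each X as dead. The player left with no safe cell loses, so this is a normal-play take-away game on strips of safe cells.
Placing X at cell i (0-indexed) of a strip of k safe cells leaves independent strips of sizes max(0, i-2) and max(0, k-i-3). Hence G(k) = mex{ G(max(0,i-2)) XOR G(max(0,k-i-3)) : 0 <= i < k }, with G(0) = 0.
G(1): splits (0,0):0^0=0 -> mex({0}) = 1
G(2): splits (0,0):0^0=0 -> mex({0}) = 1
G(3): splits (0,0):0^0=0 -> mex({0}) = 1
G(4): splits (0,1):0^1=1 (0,0):0^0=0 -> mex({0, 1}) = 2
G(5): splits (0,2):0^1=1 (0,1):0^1=1 (0,0):0^0=0 -> mex({0, 1}) = 2
G(6) = mex({1}) = 0
G(7) = mex({0, 1, 2}) = 3
G(8) = mex({0, 1, 2}) = 3
G(9) = mex({0, 2}) = 1
G(10) = mex({0, 2, 3}) = 1
G(11) = mex({0, 3}) = 1
G(12) = mex({1, 3}) = 0
G(13) = mex({0, 1, 2, 3}) = 4
G(14) = mex({0, 1, 2}) = 3
G(15) = mex({0, 1, 2}) = 3
G(16) = mex({0, 1, 2, 4}) = 3
G(17) = mex({0, 1, 3, 4}) = 2
G(18) = mex({0, 1, 3, 4}) = 2
G(19) = mex({0, 1, 3, 5}) = 2
G(20) = mex({0, 1, 2, 3, 5}) = 4
G(21) = mex({0, 1, 2, 3, 5}) = 4
G(22) = mex({1, 2, 6}) = 0
G(23) = mex({0, 1, 2, 3, 4, 6}) = 5
G(24) = mex({0, 1, 2, 3, 4}) = 5
G(25) = mex({0, 1, 3, 4, 7}) = 2
G(26) = mex({0, 1, 3, 4, 5, 7}) = 2
G(27) = mex({0, 1, 3, 5}) = 2
G(28) = mex({0, 1, 2, 5}) = 3
G(29) = mex({0, 1, 2, 4, 5, 6}) = 3
G(30) = mex({1, 2, 4, 6}) = 0
G(31) = mex({0, 1, 2, 3, 4, 6}) = 5
G(32) = mex({1, 2, 3, 4, 7}) = 0
G(33) = mex({0, 3, 7}) = 1
Therefore G(33) = 1.

1


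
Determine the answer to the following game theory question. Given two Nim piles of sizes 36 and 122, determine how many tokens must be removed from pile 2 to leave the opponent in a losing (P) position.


Piles: 36 and 122
Current XOR: 36 XOR 122 = 94 (non-zero, so this is an N-position).
To make the XOR zero, we need to find a move that balances the piles.
For pile 2 (size 122): target = 122 XOR 94 = 36
We reduce pile 2 from 122 to 36.
Tokens removed: 122 - 36 = 86
Verification: 36 XOR 36 = 0

86


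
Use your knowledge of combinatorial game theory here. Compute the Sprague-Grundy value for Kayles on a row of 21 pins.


Kayles: a move removes 1 or 2 adjacent pins from a contiguous row.
Removing pins from a row of k leaves two independent rows (a, b) with a + b = k - 1 (one pin) or a + b = k - 2 (two pins); an end removal gives a = 0.
By Sprague-Grundy, G(k) = mex{ G(a) XOR G(b) } over all these splits. G(0) = 0.
G(1): splits (0,0):0^0=0 -> mex({0}) = 1
G(2): splits (0,1):0^1=1 (0,0):0^0=0 -> mex({0, 1}) = 2
G(3): splits (0,2):0^2=2 (1,1):1^1=0 (0,1):0^1=1 -> mex({0, 1, 2}) = 3
G(4): splits (0,3):0^3=3 (1,2):1^2=3 (0,2):0^2=2 (1,1):1^1=0 -> mex({0, 2, 3}) = 1
G(5): splits (0,4):0^1=1 (1,3):1^3=2 (2,2):2^2=0 (0,3):0^3=3 (1,2):1^2=3 -> mex({0, 1, 2, 3}) = 4
G(6) = mex({0, 1, 2, 4}) = 3
G(7) = mex({0, 1, 3, 4, 5}) = 2
G(8) = mex({0, 2, 3, 5, 6}) = 1
G(9) = mex({0, 1, 2, 3, 6, 7}) = 4
G(10) = mex({0, 1, 3, 4, 5, 7}) = 2
G(11) = mex({0, 1, 2, 3, 4, 5}) = 6
G(12) = mex({0, 1, 2, 3, 5, 6, 7}) = 4
G(13) = mex({0, 2, 3, 4, 6, 7}) = 1
G(14) = mex({0, 1, 4, 5, 6, 7}) = 2
G(15) = mex({0, 1, 2, 3, 4, 5, 6}) = 7
G(16) = mex({0, 2, 3, 5, 6, 7}) = 1
G(17) = mex({0, 1, 2, 3, 5, 6, 7}) = 4
G(18) = mex({0, 1, 2, 4, 5, 6}) = 3
G(19) = mex({0, 1, 3, 4, 5, 7}) = 2
G(20) = mex({0, 2, 3, 4, 5, 6, 7}) = 1
G(21) = mex({0, 1, 2, 3, 5, 6, 7}) = 4
Therefore G(21) = 4.

4


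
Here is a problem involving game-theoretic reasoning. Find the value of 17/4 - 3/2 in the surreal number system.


x = 17/4, y = 3/2
Converting to common denominator: 4
x = 17/4, y = 6/4
x - y = 17/4 - 3/2 = 11/4

11/4


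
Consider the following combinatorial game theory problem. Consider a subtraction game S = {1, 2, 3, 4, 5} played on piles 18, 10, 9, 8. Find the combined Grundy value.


Subtraction set: {1, 2, 3, 4, 5}
For this subtraction set, G(n) = n mod 6 (period = max + 1 = 6).
Pile 1 (size 18): G(18) = 18 mod 6 = 0
Pile 2 (size 10): G(10) = 10 mod 6 = 4
Pile 3 (size 9): G(9) = 9 mod 6 = 3
Pile 4 (size 8): G(8) = 8 mod 6 = 2
Total Grundy value = XOR of all: 0 XOR 4 XOR 3 XOR 2 = 5

5


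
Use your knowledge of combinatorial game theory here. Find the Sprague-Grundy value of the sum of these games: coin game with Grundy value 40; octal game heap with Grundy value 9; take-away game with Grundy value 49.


By the Sprague-Grundy theorem, the Grundy value of a sum of games is the XOR of individual Grundy values.
coin game: Grundy value = 40. Running XOR: 0 XOR 40 = 40
octal game heap: Grundy value = 9. Running XOR: 40 XOR 9 = 33
take-away game: Grundy value = 49. Running XOR: 33 XOR 49 = 16
The combined Grundy value is 16.

16


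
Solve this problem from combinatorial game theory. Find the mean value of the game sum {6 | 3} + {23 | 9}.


G1 = {6 | 3}, G2 = {23 | 9}
Each is a switch {a | b} with numbers a > b; its mean value is (a + b)/2, and mean value is additive over game sums: m(G1 + G2) = m(G1) + m(G2).
Mean of G1 = (6 + (3))/2 = 9/2 = 9/2
Mean of G2 = (23 + (9))/2 = 32/2 = 16
Mean of G1 + G2 = 9/2 + 16 = 41/2

41/2


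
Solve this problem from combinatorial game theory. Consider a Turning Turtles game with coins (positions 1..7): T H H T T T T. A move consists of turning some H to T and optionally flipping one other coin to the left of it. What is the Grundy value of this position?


Coins: T H H T T T T
Key fact: a single head at position k behaves exactly like a Nim heap of size k (turning it to T and optionally flipping a coin at j < k corresponds to moving the heap from k to j, or to 0), and heads combine as a disjunctive sum (two heads at the same place would cancel, matching j XOR j = 0). So the Nim-value is the XOR of the 1-indexed positions of the heads.
Face-up positions (1-indexed): [2, 3]
XOR 0 with 2: 0 XOR 2 = 2
XOR 2 with 3: 2 XOR 3 = 1
Nim-value = 1

1


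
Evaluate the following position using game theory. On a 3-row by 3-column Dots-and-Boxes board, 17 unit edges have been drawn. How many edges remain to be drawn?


Grid: 3 x 3 boxes, i.e. 4 rows and 4 columns of dots.
Horizontal edges: (rows + 1) * cols = 4 * 3 = 12
Vertical edges: rows * (cols + 1) = 3 * 4 = 12
Total edges: 12 + 12 = 24
Edges drawn: 17
Remaining: 24 - 17 = 7

7


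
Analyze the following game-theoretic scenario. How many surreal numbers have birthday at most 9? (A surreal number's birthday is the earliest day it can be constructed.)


Day 0: {|} = 0 is born. Count = 1.
Day n: the number of surreal numbers born by day n is 2^(n+1) - 1.
By day 0: 2^1 - 1 = 1
By day 1: 2^2 - 1 = 3
By day 2: 2^3 - 1 = 7
By day 3: 2^4 - 1 = 15
By day 4: 2^5 - 1 = 31
By day 5: 2^6 - 1 = 63
By day 6: 2^7 - 1 = 127
By day 7: 2^8 - 1 = 255
By day 8: 2^9 - 1 = 511
By day 9: 2^10 - 1 = 1023
By day 9: 1023 surreal numbers.

1023


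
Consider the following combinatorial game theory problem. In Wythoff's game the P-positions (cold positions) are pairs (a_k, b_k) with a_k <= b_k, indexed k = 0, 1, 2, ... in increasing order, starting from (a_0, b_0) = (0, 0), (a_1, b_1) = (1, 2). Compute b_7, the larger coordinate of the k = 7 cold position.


By Wythoff's theorem, a_k = floor(k * phi) and b_k = floor(k * phi^2) = a_k + k, where phi = (1 + sqrt(5))/2 is the golden ratio.
phi = (1 + sqrt(5))/2 = 1.618034
phi^2 = phi + 1 = 2.618034
k = 7
k * phi^2 = 7 * 2.618034 = 18.326238
b_7 = floor(k * phi^2) = 18 (check: a_7 + k = 11 + 7 = 18)

18


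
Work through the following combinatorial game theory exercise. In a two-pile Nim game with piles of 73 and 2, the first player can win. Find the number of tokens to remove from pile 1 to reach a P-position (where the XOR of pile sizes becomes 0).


Piles: 73 and 2
Current XOR: 73 XOR 2 = 75 (non-zero, so this is an N-position).
To make the XOR zero, we need to find a move that balances the piles.
For pile 1 (size 73): target = 73 XOR 75 = 2
We reduce pile 1 from 73 to 2.
Tokens removed: 73 - 2 = 71
Verification: 2 XOR 2 = 0

71


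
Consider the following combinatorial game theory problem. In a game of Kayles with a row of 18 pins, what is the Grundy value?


Kayles: a move removes 1 or 2 adjacent pins from a contiguous row.
Removing pins from a row of k leaves two independent rows (a, b) with a + b = k - 1 (one pin) or a + b = k - 2 (two pins); an end removal gives a = 0.
By Sprague-Grundy, G(k) = mex{ G(a) XOR G(b) } over all these splits. G(0) = 0.
G(1): splits (0,0):0^0=0 -> mex({0}) = 1
G(2): splits (0,1):0^1=1 (0,0):0^0=0 -> mex({0, 1}) = 2
G(3): splits (0,2):0^2=2 (1,1):1^1=0 (0,1):0^1=1 -> mex({0, 1, 2}) = 3
G(4): splits (0,3):0^3=3 (1,2):1^2=3 (0,2):0^2=2 (1,1):1^1=0 -> mex({0, 2, 3}) = 1
G(5): splits (0,4):0^1=1 (1,3):1^3=2 (2,2):2^2=0 (0,3):0^3=3 (1,2):1^2=3 -> mex({0, 1, 2, 3}) = 4
G(6) = mex({0, 1, 2, 4}) = 3
G(7) = mex({0, 1, 3, 4, 5}) = 2
G(8) = mex({0, 2, 3, 5, 6}) = 1
G(9) = mex({0, 1, 2, 3, 6, 7}) = 4
G(10) = mex({0, 1, 3, 4, 5, 7}) = 2
G(11) = mex({0, 1, 2, 3, 4, 5}) = 6
G(12) = mex({0, 1, 2, 3, 5, 6, 7}) = 4
G(13) = mex({0, 2, 3, 4, 6, 7}) = 1
G(14) = mex({0, 1, 4, 5, 6, 7}) = 2
G(15) = mex({0, 1, 2, 3, 4, 5, 6}) = 7
G(16) = mex({0, 2, 3, 5, 6, 7}) = 1
G(17) = mex({0, 1, 2, 3, 5, 6, 7}) = 4
G(18) = mex({0, 1, 2, 4, 5, 6}) = 3
Therefore G(18) = 3.

3


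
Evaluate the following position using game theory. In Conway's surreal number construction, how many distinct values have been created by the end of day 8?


Day 0: {|} = 0 is born. Count = 1.
Day n: the number of surreal numbers born by day n is 2^(n+1) - 1.
By day 0: 2^1 - 1 = 1
By day 1: 2^2 - 1 = 3
By day 2: 2^3 - 1 = 7
By day 3: 2^4 - 1 = 15
By day 4: 2^5 - 1 = 31
By day 5: 2^6 - 1 = 63
By day 6: 2^7 - 1 = 127
By day 7: 2^8 - 1 = 255
By day 8: 2^9 - 1 = 511
By day 8: 511 surreal numbers.

511


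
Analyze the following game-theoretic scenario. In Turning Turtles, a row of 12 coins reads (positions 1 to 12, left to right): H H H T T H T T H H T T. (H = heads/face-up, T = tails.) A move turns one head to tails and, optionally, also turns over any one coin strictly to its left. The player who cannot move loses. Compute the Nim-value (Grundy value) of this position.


Coins: H H H T T H T T H H T T
Key fact: a single head at position k behaves exactly like a Nim heap of size k (turning it to T and optionally flipping a coin at j < k corresponds to moving the heap from k to j, or to 0), and heads combine as a disjunctive sum (two heads at the same place would cancel, matching j XOR j = 0). So the Nim-value is the XOR of the 1-indexed positions of the heads.
Face-up positions (1-indexed): [1, 2, 3, 6, 9, 10]
XOR 0 with 1: 0 XOR 1 = 1
XOR 1 with 2: 1 XOR 2 = 3
XOR 3 with 3: 3 XOR 3 = 0
XOR 0 with 6: 0 XOR 6 = 6
XOR 6 with 9: 6 XOR 9 = 15
XOR 15 with 10: 15 XOR 10 = 5
Nim-value = 5

5


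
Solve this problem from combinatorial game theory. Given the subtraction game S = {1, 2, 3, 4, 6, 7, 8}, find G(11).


The subtraction set is S = {1, 2, 3, 4, 6, 7, 8}.
G(k) = mex{ G(k - s) : s in S, s <= k }. We compute iteratively: G(0) = 0.
G(1) = mex({0}) = 1
G(2) = mex({0, 1}) = 2
G(3) = mex({0, 1, 2}) = 3
G(4) = mex({0, 1, 2, 3}) = 4
G(5) = mex({1, 2, 3, 4}) = 0
G(6) = mex({0, 2, 3, 4}) = 1
G(7) = mex({0, 1, 3, 4}) = 2
G(8) = mex({0, 1, 2, 4}) = 3
G(9) = mex({0, 1, 2, 3}) = 4
G(10) = mex({1, 2, 3, 4}) = 0
G(11) = mex({0, 2, 3, 4}) = 1
Therefore G(11) = 1.

1


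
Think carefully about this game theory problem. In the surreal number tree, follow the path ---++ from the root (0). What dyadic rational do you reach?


Sign expansion: ---++
Rule: track bounds (lo, hi), initially (-inf, +inf). On '+', the current value becomes lo and we move to the simplest number in (value, hi): value + 1 if hi = +inf, otherwise the midpoint (value + hi)/2. On '-', the current value becomes hi and we move to value - 1 if lo = -inf, otherwise the midpoint (lo + value)/2.
Start at 0.
Step 1: sign = -, move left. Bounds: (-inf, 0). Value = -1
Step 2: sign = -, move left. Bounds: (-inf, -1). Value = -2
Step 3: sign = -, move left. Bounds: (-inf, -2). Value = -3
Step 4: sign = +, move right. Bounds: (-3, -2). Value = -5/2
Step 5: sign = +, move right. Bounds: (-5/2, -2). Value = -9/4
The surreal number with sign expansion ---++ is -9/4.

-9/4


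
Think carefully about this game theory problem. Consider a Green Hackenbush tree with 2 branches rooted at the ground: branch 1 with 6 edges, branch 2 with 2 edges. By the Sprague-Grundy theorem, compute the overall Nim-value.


The tree has 2 branches from the ground vertex.
In Green Hackenbush, the Nim-value of a simple path of length k is k.
Branch 1: length 6, Nim-value = 6
Branch 2: length 2, Nim-value = 2
Total Nim-value = XOR of all branch values:
0 XOR 6 = 6
6 XOR 2 = 4
Nim-value of the tree = 4

4


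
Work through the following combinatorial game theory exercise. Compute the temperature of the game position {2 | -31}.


The game is {2 | -31}, a switch {a | b} with numbers a > b.
Cooling {a | b} by t gives {a - t | b + t}, which stops being hot when a - t = b + t, i.e. at t = (a - b)/2. So the temperature of a switch is (a - b)/2.
Temperature = (Left option - Right option) / 2
= (2 - (-31)) / 2
= 33 / 2
= 33/2

33/2


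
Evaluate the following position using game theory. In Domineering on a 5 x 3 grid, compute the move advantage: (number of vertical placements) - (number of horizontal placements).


Board is 5 x 3 (rows x cols).
Left (vertical) placements: (rows-1) * cols = 4 * 3 = 12
Right (horizontal) placements: rows * (cols-1) = 5 * 2 = 10
Advantage = Left - Right = 12 - 10 = 2

2


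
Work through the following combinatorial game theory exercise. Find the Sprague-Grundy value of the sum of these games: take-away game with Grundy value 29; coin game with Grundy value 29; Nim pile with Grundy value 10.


By the Sprague-Grundy theorem, the Grundy value of a sum of games is the XOR of individual Grundy values.
take-away game: Grundy value = 29. Running XOR: 0 XOR 29 = 29
coin game: Grundy value = 29. Running XOR: 29 XOR 29 = 0
Nim pile: Grundy value = 10. Running XOR: 0 XOR 10 = 10
The combined Grundy value is 10.

10


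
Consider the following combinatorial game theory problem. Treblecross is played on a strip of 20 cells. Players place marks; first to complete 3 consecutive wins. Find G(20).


Treblecross: place X on empty cells; 3-in-a-row wins.
Playing within two cells of an existing X lets the opponent win at once, so sensible play treats the cells i-2..i+2 around each X as dead. The player left with no safe cell loses, so this is a normal-play take-away game on strips of safe cells.
Placing X at cell i (0-indexed) of a strip of k safe cells leaves independent strips of sizes max(0, i-2) and max(0, k-i-3). Hence G(k) = mex{ G(max(0,i-2)) XOR G(max(0,k-i-3)) : 0 <= i < k }, with G(0) = 0.
G(1): splits (0,0):0^0=0 -> mex({0}) = 1
G(2): splits (0,0):0^0=0 -> mex({0}) = 1
G(3): splits (0,0):0^0=0 -> mex({0}) = 1
G(4): splits (0,1):0^1=1 (0,0):0^0=0 -> mex({0, 1}) = 2
G(5): splits (0,2):0^1=1 (0,1):0^1=1 (0,0):0^0=0 -> mex({0, 1}) = 2
G(6) = mex({1}) = 0
G(7) = mex({0, 1, 2}) = 3
G(8) = mex({0, 1, 2}) = 3
G(9) = mex({0, 2}) = 1
G(10) = mex({0, 2, 3}) = 1
G(11) = mex({0, 3}) = 1
G(12) = mex({1, 3}) = 0
G(13) = mex({0, 1, 2, 3}) = 4
G(14) = mex({0, 1, 2}) = 3
G(15) = mex({0, 1, 2}) = 3
G(16) = mex({0, 1, 2, 4}) = 3
G(17) = mex({0, 1, 3, 4}) = 2
G(18) = mex({0, 1, 3, 4}) = 2
G(19) = mex({0, 1, 3, 5}) = 2
G(20) = mex({0, 1, 2, 3, 5}) = 4
Therefore G(20) = 4.

4


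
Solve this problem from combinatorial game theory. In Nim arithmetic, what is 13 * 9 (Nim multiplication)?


Nim multiplication is bilinear over XOR: (u XOR v) * w = (u*w) XOR (v*w).
So we split each operand into its bit components and XOR the pairwise Nim products.
13 = 1 + 4 + 8 (as XOR of powers of 2).
9 = 1 + 8 (as XOR of powers of 2).
Using the standard Nim-product table on single bits:
  2*2 = 3,   2*4 = 8,   2*8 = 12,
  4*4 = 6,   4*8 = 11,  8*8 = 13,
and  1*x = x (identity), k*l = l*k (commutative).
Pairwise Nim products:
  1 * 1 = 1
  1 * 8 = 8
  4 * 1 = 4
  4 * 8 = 11
  8 * 1 = 8
  8 * 8 = 13
XOR them: 1 XOR 8 XOR 4 XOR 11 XOR 8 XOR 13 = 3.
Result: 13 * 9 = 3 (in Nim).

3


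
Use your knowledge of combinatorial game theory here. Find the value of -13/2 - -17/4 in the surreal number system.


x = -13/2, y = -17/4
Converting to common denominator: 4
x = -26/4, y = -17/4
x - y = -13/2 - -17/4 = -9/4

-9/4


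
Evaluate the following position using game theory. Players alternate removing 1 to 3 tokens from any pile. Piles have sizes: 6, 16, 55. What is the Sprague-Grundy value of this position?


Subtraction set: {1, 2, 3}
For this subtraction set, G(n) = n mod 4 (period = max + 1 = 4).
Pile 1 (size 6): G(6) = 6 mod 4 = 2
Pile 2 (size 16): G(16) = 16 mod 4 = 0
Pile 3 (size 55): G(55) = 55 mod 4 = 3
Total Grundy value = XOR of all: 2 XOR 0 XOR 3 = 1

1


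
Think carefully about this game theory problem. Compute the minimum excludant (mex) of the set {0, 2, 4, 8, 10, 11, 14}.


Set = {0, 2, 4, 8, 10, 11, 14}
0 is in the set.
1 is NOT in the set. This is the mex.
mex = 1

1


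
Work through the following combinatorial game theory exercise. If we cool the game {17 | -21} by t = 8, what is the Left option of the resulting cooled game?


Original game: {17 | -21} (a switch {a | b} with a > b).
Cooling by t (for t below the temperature (a - b)/2 = 19) taxes each move by t: {a | b} cooled by t is {a - t | b + t}.
Cooling amount: t = 8
Cooled Left option: 17 - 8 = 9
Cooled Right option: -21 + 8 = -13
Cooled game: {9 | -13}
Left option = 9

9


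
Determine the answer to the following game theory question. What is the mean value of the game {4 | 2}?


Game = {4 | 2}, a switch {a | b} with numbers a > b.
Its thermograph has left wall a - t and right wall b + t, which meet at t = (a - b)/2, where both equal (a + b)/2. So the mast (mean value) is at (a + b)/2.
Mean = (4 + (2))/2 = 6/2 = 3

3
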